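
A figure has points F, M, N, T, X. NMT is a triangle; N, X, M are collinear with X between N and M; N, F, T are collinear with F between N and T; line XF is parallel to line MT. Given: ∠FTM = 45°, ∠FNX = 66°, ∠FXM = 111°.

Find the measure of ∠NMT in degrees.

∠NMT = 69°

1. ∠MTN = 45°  [F on ray TN]
2. ∠MNT = 66°  [X on NM, F on NT]
3. ∠NMT = 69°  [△NMT]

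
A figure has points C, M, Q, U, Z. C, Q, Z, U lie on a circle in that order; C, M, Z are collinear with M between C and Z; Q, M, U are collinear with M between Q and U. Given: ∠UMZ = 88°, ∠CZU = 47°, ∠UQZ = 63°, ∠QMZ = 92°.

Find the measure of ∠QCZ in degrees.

∠QCZ = 45°

1. ∠CMQ = 88°  [vertical angles at M]
2. ∠CQU = 47°  [same arc CU]
3. ∠QCZ = 45°  [△CMQ]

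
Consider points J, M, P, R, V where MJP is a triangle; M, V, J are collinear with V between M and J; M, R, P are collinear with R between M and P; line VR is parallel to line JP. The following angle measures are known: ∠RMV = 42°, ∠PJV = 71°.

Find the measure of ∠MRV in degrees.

∠MRV = 67°

1. ∠JMP = 42°  [V on MJ, R on MP]
2. ∠MJP = 71°  [V on ray JM]
3. ∠JPM = 67°  [△MJP]
4. ∠MRV = 67°  [VR∥JP, corresponding at R]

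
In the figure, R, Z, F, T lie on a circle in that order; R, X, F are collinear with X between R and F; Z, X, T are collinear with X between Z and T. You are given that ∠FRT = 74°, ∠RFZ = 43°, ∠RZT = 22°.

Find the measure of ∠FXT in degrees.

1. ∠RTZ = 43°  [same arc RZ]
2. ∠RXT = 63°  [△RXT]
3. ∠FXT = 117°  [linear pair at X on RF]

∠FXT = 117°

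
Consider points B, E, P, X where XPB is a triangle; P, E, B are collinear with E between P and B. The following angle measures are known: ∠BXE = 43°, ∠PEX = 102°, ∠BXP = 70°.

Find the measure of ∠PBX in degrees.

1. ∠BEX = 78°  [linear pair at E on PB]
2. ∠EBX = 59°  [△XEB]
3. ∠PBX = 59°  [E on ray BP]

∠PBX = 59°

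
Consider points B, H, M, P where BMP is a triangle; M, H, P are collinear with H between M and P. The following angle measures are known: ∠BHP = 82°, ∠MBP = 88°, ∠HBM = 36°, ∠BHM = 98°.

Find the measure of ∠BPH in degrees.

∠BPH = 46°

1. ∠BMH = 46°  [△BMH]
2. ∠BMP = 46°  [H on ray MP]
3. ∠BPM = 46°  [△BMP]
4. ∠BPH = 46°  [H on ray PM]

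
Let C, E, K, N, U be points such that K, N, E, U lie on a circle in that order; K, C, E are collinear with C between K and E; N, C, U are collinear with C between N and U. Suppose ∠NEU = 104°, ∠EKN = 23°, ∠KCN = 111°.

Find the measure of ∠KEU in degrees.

1. ∠EUN = 23°  [same arc NE]
2. ∠ECU = 111°  [vertical angles at C]
3. ∠KEU = 46°  [△ECU]

∠KEU = 46°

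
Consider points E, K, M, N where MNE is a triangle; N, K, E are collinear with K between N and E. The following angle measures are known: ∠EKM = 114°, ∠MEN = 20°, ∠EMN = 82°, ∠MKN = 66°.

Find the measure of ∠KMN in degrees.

∠KMN = 36°

1. ∠ENM = 78°  [△MNE]
2. ∠KNM = 78°  [K on ray NE]
3. ∠KMN = 36°  [△MNK]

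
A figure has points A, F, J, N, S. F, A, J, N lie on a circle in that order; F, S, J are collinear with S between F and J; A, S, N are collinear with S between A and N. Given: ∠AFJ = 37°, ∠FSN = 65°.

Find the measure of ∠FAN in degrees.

1. ∠ANJ = 37°  [same arc AJ]
2. ∠JSN = 115°  [linear pair at S on FJ]
3. ∠FJN = 28°  [△JSN]
4. ∠FAN = 28°  [same arc FN]

∠FAN = 28°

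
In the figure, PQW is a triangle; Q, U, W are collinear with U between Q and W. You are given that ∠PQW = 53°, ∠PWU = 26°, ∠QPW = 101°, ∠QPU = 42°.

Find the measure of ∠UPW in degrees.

1. ∠PQU = 53°  [U on ray QW]
2. ∠PUQ = 85°  [△PQU]
3. ∠PUW = 95°  [linear pair at U on QW]
4. ∠UPW = 59°  [△PUW]

∠UPW = 59°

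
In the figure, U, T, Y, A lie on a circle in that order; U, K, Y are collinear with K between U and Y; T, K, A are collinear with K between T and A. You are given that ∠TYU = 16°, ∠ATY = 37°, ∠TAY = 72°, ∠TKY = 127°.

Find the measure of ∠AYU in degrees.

1. ∠TUY = 72°  [same arc TY]
2. ∠TKU = 53°  [linear pair at K on UY]
3. ∠ATU = 55°  [△UKT]
4. ∠AYU = 55°  [same arc UA]

∠AYU = 55°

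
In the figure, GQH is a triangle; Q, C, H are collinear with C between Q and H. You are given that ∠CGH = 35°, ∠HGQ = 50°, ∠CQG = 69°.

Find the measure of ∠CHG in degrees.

1. ∠GQH = 69°  [C on ray QH]
2. ∠GHQ = 61°  [△GQH]
3. ∠CHG = 61°  [C on ray HQ]

∠CHG = 61°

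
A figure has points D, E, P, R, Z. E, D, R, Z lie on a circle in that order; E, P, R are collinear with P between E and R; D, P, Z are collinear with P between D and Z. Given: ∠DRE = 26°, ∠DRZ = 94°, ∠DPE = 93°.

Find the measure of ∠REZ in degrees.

∠REZ = 67°

1. ∠DZE = 26°  [same arc ED]
2. ∠RPZ = 93°  [vertical angles at P]
3. ∠EPZ = 87°  [linear pair at P on ER]
4. ∠REZ = 67°  [△EPZ]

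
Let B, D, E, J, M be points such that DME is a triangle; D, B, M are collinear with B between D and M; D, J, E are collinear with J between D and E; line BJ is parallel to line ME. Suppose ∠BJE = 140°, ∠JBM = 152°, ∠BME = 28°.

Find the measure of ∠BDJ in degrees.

1. ∠BJD = 40°  [linear pair at J on DE]
2. ∠DBJ = 28°  [linear pair at B on DM]
3. ∠BDJ = 112°  [△DBJ]

∠BDJ = 112°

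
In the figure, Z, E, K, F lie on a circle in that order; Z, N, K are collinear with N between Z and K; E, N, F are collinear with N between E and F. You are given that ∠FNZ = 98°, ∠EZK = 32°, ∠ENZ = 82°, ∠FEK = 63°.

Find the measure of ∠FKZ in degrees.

∠FKZ = 66°

1. ∠FNK = 82°  [linear pair at N on ZK]
2. ∠EFK = 32°  [same arc EK]
3. ∠FKZ = 66°  [△KNF]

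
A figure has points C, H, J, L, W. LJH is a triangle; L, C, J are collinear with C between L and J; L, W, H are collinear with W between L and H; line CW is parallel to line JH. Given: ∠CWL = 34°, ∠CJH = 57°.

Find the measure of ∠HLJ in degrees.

1. ∠JHL = 34°  [CW∥JH, corresponding at W]
2. ∠HJL = 57°  [C on ray JL]
3. ∠HLJ = 89°  [△LJH]

∠HLJ = 89°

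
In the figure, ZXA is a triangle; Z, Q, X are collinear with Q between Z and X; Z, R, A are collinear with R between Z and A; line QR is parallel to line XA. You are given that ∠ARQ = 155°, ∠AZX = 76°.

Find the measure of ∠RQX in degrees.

∠RQX = 101°

1. ∠QRZ = 25°  [linear pair at R on ZA]
2. ∠QZR = 76°  [Q on ZX, R on ZA]
3. ∠RQZ = 79°  [△ZQR]
4. ∠RQX = 101°  [linear pair at Q on ZX]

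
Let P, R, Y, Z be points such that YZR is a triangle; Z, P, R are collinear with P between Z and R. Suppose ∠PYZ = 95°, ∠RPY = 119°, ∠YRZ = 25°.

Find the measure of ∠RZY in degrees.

∠RZY = 24°

1. ∠YPZ = 61°  [linear pair at P on ZR]
2. ∠PZY = 24°  [△YZP]
3. ∠RZY = 24°  [P on ray ZR]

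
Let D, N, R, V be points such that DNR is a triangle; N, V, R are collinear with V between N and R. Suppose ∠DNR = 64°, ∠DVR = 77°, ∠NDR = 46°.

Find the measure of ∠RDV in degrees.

∠RDV = 33°

1. ∠DRN = 70°  [△DNR]
2. ∠DRV = 70°  [V on ray RN]
3. ∠RDV = 33°  [△DVR]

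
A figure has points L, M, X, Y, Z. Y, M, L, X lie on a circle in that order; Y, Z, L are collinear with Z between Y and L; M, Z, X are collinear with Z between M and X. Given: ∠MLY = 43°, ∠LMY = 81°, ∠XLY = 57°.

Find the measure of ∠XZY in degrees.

1. ∠MXY = 43°  [same arc YM]
2. ∠LXY = 99°  [cyclic YMLX, opposite ∠M+∠X]
3. ∠LYX = 24°  [△YLX]
4. ∠XZY = 113°  [△YZX]

∠XZY = 113°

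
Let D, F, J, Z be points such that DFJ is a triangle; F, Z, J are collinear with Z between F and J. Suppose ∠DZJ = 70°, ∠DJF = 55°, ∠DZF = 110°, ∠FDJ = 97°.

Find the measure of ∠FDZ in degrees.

∠FDZ = 42°

1. ∠DFJ = 28°  [△DFJ]
2. ∠DFZ = 28°  [Z on ray FJ]
3. ∠FDZ = 42°  [△DFZ]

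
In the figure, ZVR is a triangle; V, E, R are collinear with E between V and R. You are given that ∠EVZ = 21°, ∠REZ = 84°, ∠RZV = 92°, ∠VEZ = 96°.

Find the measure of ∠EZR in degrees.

1. ∠RVZ = 21°  [E on ray VR]
2. ∠VRZ = 67°  [△ZVR]
3. ∠ERZ = 67°  [E on ray RV]
4. ∠EZR = 29°  [△ZER]

∠EZR = 29°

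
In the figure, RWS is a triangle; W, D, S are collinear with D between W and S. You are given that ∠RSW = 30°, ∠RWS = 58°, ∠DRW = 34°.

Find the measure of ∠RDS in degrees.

∠RDS = 92°

1. ∠DWR = 58°  [D on ray WS]
2. ∠RDW = 88°  [△RWD]
3. ∠RDS = 92°  [linear pair at D on WS]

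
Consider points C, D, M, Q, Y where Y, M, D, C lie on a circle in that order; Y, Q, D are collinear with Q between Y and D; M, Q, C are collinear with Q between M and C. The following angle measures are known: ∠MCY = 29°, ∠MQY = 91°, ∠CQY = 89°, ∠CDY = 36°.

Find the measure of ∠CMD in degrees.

1. ∠MDY = 29°  [same arc YM]
2. ∠DQM = 89°  [linear pair at Q on YD]
3. ∠CMD = 62°  [△MQD]

∠CMD = 62°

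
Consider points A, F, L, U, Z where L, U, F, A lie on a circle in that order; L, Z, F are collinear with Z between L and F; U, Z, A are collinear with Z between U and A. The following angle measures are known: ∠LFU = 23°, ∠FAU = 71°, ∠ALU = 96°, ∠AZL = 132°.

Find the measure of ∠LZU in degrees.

∠LZU = 48°

1. ∠LAU = 23°  [same arc LU]
2. ∠FLU = 71°  [same arc UF]
3. ∠AUL = 61°  [△LUA]
4. ∠LZU = 48°  [△LZU]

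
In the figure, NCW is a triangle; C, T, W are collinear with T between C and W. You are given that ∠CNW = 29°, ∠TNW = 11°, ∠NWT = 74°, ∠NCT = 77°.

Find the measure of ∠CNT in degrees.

1. ∠NTW = 95°  [△NTW]
2. ∠CTN = 85°  [linear pair at T on CW]
3. ∠CNT = 18°  [△NCT]

∠CNT = 18°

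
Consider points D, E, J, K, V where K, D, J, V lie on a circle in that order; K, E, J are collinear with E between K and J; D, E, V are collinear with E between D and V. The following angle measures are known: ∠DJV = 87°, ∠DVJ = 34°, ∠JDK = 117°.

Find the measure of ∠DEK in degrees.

∠DEK = 88°

1. ∠JDV = 59°  [△DJV]
2. ∠DKJ = 34°  [same arc DJ]
3. ∠DJK = 29°  [△KDJ]
4. ∠DEJ = 92°  [△DEJ]
5. ∠DEK = 88°  [linear pair at E on KJ]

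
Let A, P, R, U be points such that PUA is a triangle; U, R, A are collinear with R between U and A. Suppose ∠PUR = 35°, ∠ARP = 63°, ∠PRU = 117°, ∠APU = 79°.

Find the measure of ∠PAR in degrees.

∠PAR = 66°

1. ∠AUP = 35°  [R on ray UA]
2. ∠PAU = 66°  [△PUA]
3. ∠PAR = 66°  [R on ray AU]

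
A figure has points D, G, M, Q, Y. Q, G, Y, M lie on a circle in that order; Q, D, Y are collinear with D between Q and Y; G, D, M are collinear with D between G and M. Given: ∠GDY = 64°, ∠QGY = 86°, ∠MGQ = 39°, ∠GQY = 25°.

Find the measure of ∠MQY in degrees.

∠MQY = 47°

1. ∠QMY = 94°  [cyclic QGYM, opposite ∠G+∠M]
2. ∠MYQ = 39°  [same arc QM]
3. ∠MQY = 47°  [△QYM]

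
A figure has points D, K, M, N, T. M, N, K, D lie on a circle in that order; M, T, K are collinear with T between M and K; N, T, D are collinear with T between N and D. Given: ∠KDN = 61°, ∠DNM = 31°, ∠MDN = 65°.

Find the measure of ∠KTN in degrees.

∠KTN = 92°

1. ∠KMN = 61°  [same arc NK]
2. ∠MTN = 88°  [△MTN]
3. ∠KTN = 92°  [linear pair at T on MK]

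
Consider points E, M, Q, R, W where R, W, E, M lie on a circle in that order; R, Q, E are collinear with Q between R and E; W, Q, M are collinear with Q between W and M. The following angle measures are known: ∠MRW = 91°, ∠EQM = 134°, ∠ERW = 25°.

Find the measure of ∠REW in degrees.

1. ∠MEW = 89°  [cyclic RWEM, opposite ∠R+∠E]
2. ∠RQW = 134°  [vertical angles at Q]
3. ∠EMW = 25°  [same arc WE]
4. ∠EWM = 66°  [△WEM]
5. ∠EQW = 46°  [linear pair at Q on RE]
6. ∠REW = 68°  [△WQE]

∠REW = 68°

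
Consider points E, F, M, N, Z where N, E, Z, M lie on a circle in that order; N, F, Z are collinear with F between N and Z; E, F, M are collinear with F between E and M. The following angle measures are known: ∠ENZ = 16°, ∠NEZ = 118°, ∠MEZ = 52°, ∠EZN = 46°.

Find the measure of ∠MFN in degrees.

1. ∠MNZ = 52°  [same arc ZM]
2. ∠EMN = 46°  [same arc NE]
3. ∠MFN = 82°  [△NFM]

∠MFN = 82°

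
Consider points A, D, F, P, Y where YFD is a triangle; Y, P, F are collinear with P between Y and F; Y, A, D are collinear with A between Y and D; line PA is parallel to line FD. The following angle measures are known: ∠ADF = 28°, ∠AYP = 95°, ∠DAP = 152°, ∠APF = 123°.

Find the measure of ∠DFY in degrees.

1. ∠FDY = 28°  [A on ray DY]
2. ∠DYF = 95°  [P on YF, A on YD]
3. ∠DFY = 57°  [△YFD]

∠DFY = 57°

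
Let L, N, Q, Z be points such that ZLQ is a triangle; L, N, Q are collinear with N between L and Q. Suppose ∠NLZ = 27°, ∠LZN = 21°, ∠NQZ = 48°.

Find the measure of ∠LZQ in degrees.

1. ∠QLZ = 27°  [N on ray LQ]
2. ∠LQZ = 48°  [N on ray QL]
3. ∠LZQ = 105°  [△ZLQ]

∠LZQ = 105°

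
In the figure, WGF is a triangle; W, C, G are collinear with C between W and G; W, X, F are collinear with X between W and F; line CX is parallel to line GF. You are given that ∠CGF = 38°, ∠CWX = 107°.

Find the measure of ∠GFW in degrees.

∠GFW = 35°

1. ∠FGW = 38°  [C on ray GW]
2. ∠FWG = 107°  [C on WG, X on WF]
3. ∠GFW = 35°  [△WGF]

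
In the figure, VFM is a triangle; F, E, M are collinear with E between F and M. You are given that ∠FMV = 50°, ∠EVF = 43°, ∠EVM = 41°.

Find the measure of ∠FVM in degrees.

∠FVM = 84°

1. ∠EMV = 50°  [E on ray MF]
2. ∠MEV = 89°  [△VEM]
3. ∠FEV = 91°  [linear pair at E on FM]
4. ∠EFV = 46°  [△VFE]
5. ∠MFV = 46°  [E on ray FM]
6. ∠FVM = 84°  [△VFM]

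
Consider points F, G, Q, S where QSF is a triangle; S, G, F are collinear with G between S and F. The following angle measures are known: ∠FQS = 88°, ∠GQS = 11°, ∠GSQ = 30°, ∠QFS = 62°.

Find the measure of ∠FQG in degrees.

∠FQG = 77°

1. ∠QGS = 139°  [△QSG]
2. ∠GFQ = 62°  [G on ray FS]
3. ∠FGQ = 41°  [linear pair at G on SF]
4. ∠FQG = 77°  [△QGF]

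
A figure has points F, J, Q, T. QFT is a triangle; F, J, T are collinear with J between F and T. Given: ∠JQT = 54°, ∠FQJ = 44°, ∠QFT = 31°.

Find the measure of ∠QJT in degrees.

∠QJT = 75°

1. ∠JFQ = 31°  [J on ray FT]
2. ∠FJQ = 105°  [△QFJ]
3. ∠QJT = 75°  [linear pair at J on FT]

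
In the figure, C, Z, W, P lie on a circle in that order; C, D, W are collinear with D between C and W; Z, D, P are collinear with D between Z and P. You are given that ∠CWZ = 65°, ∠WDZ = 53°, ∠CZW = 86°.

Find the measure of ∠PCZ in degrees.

∠PCZ = 91°

1. ∠CPZ = 65°  [same arc CZ]
2. ∠WCZ = 29°  [△CZW]
3. ∠CDZ = 127°  [linear pair at D on CW]
4. ∠CZP = 24°  [△CDZ]
5. ∠PCZ = 91°  [△CZP]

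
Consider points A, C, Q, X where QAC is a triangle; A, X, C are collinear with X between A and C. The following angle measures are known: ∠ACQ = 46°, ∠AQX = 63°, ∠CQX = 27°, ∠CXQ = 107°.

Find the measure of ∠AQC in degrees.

1. ∠AXQ = 73°  [linear pair at X on AC]
2. ∠QAX = 44°  [△QAX]
3. ∠CAQ = 44°  [X on ray AC]
4. ∠AQC = 90°  [△QAC]

∠AQC = 90°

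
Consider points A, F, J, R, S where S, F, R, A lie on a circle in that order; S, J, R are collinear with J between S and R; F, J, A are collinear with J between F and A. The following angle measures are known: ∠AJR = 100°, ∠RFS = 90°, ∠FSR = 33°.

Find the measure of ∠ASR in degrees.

1. ∠AJS = 80°  [linear pair at J on SR]
2. ∠FRS = 57°  [△SFR]
3. ∠FAS = 57°  [same arc SF]
4. ∠ASR = 43°  [△SJA]

∠ASR = 43°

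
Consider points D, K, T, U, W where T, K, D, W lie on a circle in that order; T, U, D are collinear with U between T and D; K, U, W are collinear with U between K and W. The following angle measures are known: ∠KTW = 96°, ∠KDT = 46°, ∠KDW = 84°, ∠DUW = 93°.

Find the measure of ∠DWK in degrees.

1. ∠KWT = 46°  [same arc TK]
2. ∠KUT = 93°  [vertical angles at U]
3. ∠TKW = 38°  [△TKW]
4. ∠DTK = 49°  [△TUK]
5. ∠DWK = 49°  [same arc KD]

∠DWK = 49°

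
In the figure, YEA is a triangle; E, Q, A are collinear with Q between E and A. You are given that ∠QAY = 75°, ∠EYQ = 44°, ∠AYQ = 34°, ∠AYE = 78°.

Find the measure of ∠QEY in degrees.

1. ∠EAY = 75°  [Q on ray AE]
2. ∠AEY = 27°  [△YEA]
3. ∠QEY = 27°  [Q on ray EA]

∠QEY = 27°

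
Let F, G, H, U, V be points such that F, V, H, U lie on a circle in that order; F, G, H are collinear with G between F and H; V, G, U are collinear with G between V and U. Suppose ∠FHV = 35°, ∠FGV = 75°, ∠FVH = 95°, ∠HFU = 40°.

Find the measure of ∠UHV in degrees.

1. ∠HFV = 50°  [△FVH]
2. ∠HVU = 40°  [same arc HU]
3. ∠HUV = 50°  [same arc VH]
4. ∠UHV = 90°  [△VHU]

∠UHV = 90°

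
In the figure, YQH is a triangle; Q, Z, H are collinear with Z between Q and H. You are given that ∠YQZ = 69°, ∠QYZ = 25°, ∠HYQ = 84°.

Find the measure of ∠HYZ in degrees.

1. ∠QZY = 86°  [△YQZ]
2. ∠HQY = 69°  [Z on ray QH]
3. ∠QHY = 27°  [△YQH]
4. ∠HZY = 94°  [linear pair at Z on QH]
5. ∠YHZ = 27°  [Z on ray HQ]
6. ∠HYZ = 59°  [△YZH]

∠HYZ = 59°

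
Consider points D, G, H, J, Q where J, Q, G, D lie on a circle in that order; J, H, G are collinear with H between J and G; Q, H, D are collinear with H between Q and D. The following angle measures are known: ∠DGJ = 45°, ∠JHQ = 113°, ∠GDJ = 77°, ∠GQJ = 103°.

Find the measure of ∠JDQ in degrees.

1. ∠DQJ = 45°  [same arc JD]
2. ∠GJQ = 22°  [△JHQ]
3. ∠JGQ = 55°  [△JQG]
4. ∠JDQ = 55°  [same arc JQ]

∠JDQ = 55°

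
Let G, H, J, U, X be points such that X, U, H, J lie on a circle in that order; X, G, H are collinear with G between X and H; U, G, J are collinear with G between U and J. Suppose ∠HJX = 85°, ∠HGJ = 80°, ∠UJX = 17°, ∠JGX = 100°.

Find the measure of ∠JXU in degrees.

∠JXU = 131°

1. ∠HUX = 95°  [cyclic XUHJ, opposite ∠U+∠J]
2. ∠UGX = 80°  [vertical angles at G]
3. ∠UHX = 17°  [same arc XU]
4. ∠HXU = 68°  [△XUH]
5. ∠JUX = 32°  [△XGU]
6. ∠JXU = 131°  [△XUJ]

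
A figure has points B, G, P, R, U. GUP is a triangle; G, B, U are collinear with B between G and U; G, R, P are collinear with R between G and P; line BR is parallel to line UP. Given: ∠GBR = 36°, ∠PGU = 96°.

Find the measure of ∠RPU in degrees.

1. ∠GUP = 36°  [BR∥UP, corresponding at B]
2. ∠GPU = 48°  [△GUP]
3. ∠RPU = 48°  [R on ray PG]

∠RPU = 48°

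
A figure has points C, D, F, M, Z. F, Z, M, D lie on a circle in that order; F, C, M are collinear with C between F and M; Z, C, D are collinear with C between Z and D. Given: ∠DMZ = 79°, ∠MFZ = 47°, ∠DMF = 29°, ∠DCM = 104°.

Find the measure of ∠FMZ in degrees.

1. ∠DFZ = 101°  [cyclic FZMD, opposite ∠F+∠M]
2. ∠DZF = 29°  [same arc FD]
3. ∠FDZ = 50°  [△FZD]
4. ∠FMZ = 50°  [same arc FZ]

∠FMZ = 50°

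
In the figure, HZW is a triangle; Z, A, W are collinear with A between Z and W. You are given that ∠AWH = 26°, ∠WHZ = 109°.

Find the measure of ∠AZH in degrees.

1. ∠HWZ = 26°  [A on ray WZ]
2. ∠HZW = 45°  [△HZW]
3. ∠AZH = 45°  [A on ray ZW]

∠AZH = 45°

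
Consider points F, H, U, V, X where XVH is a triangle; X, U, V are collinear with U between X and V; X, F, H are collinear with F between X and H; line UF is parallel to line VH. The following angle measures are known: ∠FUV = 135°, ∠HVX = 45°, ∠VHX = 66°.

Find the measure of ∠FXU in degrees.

∠FXU = 69°

1. ∠FUX = 45°  [linear pair at U on XV]
2. ∠UFX = 66°  [UF∥VH, corresponding at F]
3. ∠FXU = 69°  [△XUF]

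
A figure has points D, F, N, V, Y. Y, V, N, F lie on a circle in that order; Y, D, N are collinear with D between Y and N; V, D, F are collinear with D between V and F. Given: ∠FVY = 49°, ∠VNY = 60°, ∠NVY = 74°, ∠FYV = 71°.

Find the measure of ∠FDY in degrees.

∠FDY = 95°

1. ∠FNY = 49°  [same arc YF]
2. ∠VFY = 60°  [△YVF]
3. ∠NFY = 106°  [cyclic YVNF, opposite ∠V+∠F]
4. ∠FYN = 25°  [△YNF]
5. ∠FDY = 95°  [△YDF]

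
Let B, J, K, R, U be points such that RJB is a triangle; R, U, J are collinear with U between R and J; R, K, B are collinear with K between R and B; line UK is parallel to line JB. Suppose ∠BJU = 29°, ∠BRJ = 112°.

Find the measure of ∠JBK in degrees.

∠JBK = 39°

1. ∠BJR = 29°  [U on ray JR]
2. ∠JBR = 39°  [△RJB]
3. ∠JBK = 39°  [K on ray BR]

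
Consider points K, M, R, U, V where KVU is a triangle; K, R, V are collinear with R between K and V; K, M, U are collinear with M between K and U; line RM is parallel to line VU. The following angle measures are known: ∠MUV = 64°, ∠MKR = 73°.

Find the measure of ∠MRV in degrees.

1. ∠KUV = 64°  [M on ray UK]
2. ∠UKV = 73°  [R on KV, M on KU]
3. ∠KVU = 43°  [△KVU]
4. ∠KRM = 43°  [RM∥VU, corresponding at R]
5. ∠MRV = 137°  [linear pair at R on KV]

∠MRV = 137°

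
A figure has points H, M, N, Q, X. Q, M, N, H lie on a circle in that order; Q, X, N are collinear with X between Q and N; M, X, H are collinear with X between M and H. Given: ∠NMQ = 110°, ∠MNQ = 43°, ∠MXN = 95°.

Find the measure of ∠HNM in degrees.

∠HNM = 111°

1. ∠MQN = 27°  [△QMN]
2. ∠HMN = 42°  [△MXN]
3. ∠MHN = 27°  [same arc MN]
4. ∠HNM = 111°  [△MNH]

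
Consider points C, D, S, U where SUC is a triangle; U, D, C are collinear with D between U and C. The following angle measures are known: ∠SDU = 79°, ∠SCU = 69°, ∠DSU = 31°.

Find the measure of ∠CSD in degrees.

∠CSD = 10°

1. ∠CDS = 101°  [linear pair at D on UC]
2. ∠DCS = 69°  [D on ray CU]
3. ∠CSD = 10°  [△SDC]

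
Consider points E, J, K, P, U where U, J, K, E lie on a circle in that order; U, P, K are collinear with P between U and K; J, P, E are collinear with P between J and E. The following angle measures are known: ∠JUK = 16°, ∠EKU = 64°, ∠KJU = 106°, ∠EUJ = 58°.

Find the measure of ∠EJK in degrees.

∠EJK = 42°

1. ∠JEK = 16°  [same arc JK]
2. ∠EKJ = 122°  [cyclic UJKE, opposite ∠U+∠K]
3. ∠EJK = 42°  [△JKE]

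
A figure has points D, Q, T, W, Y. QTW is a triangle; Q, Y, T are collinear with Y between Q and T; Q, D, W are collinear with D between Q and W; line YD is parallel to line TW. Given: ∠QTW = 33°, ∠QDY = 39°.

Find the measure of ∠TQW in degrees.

∠TQW = 108°

1. ∠DYQ = 33°  [YD∥TW, corresponding at Y]
2. ∠DQY = 108°  [△QYD]
3. ∠TQW = 108°  [Y on QT, D on QW]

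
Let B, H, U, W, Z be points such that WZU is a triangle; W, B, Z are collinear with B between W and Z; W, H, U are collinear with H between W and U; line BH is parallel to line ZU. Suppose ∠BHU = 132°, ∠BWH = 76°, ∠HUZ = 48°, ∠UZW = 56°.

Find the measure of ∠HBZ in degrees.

1. ∠BHW = 48°  [linear pair at H on WU]
2. ∠HBW = 56°  [△WBH]
3. ∠HBZ = 124°  [linear pair at B on WZ]

∠HBZ = 124°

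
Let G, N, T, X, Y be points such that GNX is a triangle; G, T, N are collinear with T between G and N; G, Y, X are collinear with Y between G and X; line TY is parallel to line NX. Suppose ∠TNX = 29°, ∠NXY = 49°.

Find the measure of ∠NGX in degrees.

1. ∠GNX = 29°  [T on ray NG]
2. ∠GXN = 49°  [Y on ray XG]
3. ∠NGX = 102°  [△GNX]

∠NGX = 102°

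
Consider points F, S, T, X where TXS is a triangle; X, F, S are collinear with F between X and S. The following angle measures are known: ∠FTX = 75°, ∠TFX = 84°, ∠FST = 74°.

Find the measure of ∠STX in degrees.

∠STX = 85°

1. ∠FXT = 21°  [△TXF]
2. ∠TSX = 74°  [F on ray SX]
3. ∠SXT = 21°  [F on ray XS]
4. ∠STX = 85°  [△TXS]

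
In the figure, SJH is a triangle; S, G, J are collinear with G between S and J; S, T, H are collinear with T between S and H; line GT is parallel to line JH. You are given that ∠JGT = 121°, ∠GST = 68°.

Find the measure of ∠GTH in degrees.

∠GTH = 127°

1. ∠SGT = 59°  [linear pair at G on SJ]
2. ∠GTS = 53°  [△SGT]
3. ∠GTH = 127°  [linear pair at T on SH]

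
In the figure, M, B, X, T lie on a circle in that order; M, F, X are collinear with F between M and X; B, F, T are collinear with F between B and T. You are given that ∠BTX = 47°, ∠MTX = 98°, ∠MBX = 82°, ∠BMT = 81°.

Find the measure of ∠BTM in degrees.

∠BTM = 51°

1. ∠BMX = 47°  [same arc BX]
2. ∠BXM = 51°  [△MBX]
3. ∠BTM = 51°  [same arc MB]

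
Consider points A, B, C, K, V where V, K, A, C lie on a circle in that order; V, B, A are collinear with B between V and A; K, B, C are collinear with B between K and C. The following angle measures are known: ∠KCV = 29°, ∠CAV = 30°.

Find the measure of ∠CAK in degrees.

∠CAK = 59°

1. ∠CKV = 30°  [same arc VC]
2. ∠CVK = 121°  [△VKC]
3. ∠CAK = 59°  [cyclic VKAC, opposite ∠V+∠A]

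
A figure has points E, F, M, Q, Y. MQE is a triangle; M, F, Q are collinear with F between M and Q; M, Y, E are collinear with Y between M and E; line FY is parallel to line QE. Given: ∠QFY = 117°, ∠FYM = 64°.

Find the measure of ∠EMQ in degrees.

∠EMQ = 53°

1. ∠MFY = 63°  [linear pair at F on MQ]
2. ∠FMY = 53°  [△MFY]
3. ∠EMQ = 53°  [F on MQ, Y on ME]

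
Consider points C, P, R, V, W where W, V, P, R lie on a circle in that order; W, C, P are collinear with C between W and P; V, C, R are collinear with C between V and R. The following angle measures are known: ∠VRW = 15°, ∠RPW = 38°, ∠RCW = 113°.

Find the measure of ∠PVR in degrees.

1. ∠VPW = 15°  [same arc WV]
2. ∠PCV = 113°  [vertical angles at C]
3. ∠PVR = 52°  [△VCP]

∠PVR = 52°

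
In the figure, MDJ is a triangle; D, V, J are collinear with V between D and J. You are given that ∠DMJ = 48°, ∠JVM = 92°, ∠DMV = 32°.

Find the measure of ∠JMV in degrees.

∠JMV = 16°

1. ∠DVM = 88°  [linear pair at V on DJ]
2. ∠MDV = 60°  [△MDV]
3. ∠JDM = 60°  [V on ray DJ]
4. ∠DJM = 72°  [△MDJ]
5. ∠MJV = 72°  [V on ray JD]
6. ∠JMV = 16°  [△MVJ]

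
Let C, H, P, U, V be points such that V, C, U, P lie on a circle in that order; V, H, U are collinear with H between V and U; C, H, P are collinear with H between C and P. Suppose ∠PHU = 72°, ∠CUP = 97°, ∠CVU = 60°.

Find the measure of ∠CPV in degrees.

1. ∠CHV = 72°  [vertical angles at H]
2. ∠CVP = 83°  [cyclic VCUP, opposite ∠V+∠U]
3. ∠PCV = 48°  [△VHC]
4. ∠CPV = 49°  [△VCP]

∠CPV = 49°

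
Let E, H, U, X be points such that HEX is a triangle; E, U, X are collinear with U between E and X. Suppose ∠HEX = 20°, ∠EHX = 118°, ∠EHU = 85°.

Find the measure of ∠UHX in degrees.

1. ∠EXH = 42°  [△HEX]
2. ∠HEU = 20°  [U on ray EX]
3. ∠EUH = 75°  [△HEU]
4. ∠HXU = 42°  [U on ray XE]
5. ∠HUX = 105°  [linear pair at U on EX]
6. ∠UHX = 33°  [△HUX]

∠UHX = 33°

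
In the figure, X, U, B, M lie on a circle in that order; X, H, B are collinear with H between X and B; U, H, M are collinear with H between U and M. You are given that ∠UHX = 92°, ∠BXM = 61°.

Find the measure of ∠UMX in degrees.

1. ∠BHM = 92°  [vertical angles at H]
2. ∠MHX = 88°  [linear pair at H on XB]
3. ∠UMX = 31°  [△XHM]

∠UMX = 31°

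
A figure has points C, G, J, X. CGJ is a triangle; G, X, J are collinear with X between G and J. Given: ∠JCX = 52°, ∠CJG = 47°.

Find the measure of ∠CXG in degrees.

1. ∠CJX = 47°  [X on ray JG]
2. ∠CXJ = 81°  [△CXJ]
3. ∠CXG = 99°  [linear pair at X on GJ]

∠CXG = 99°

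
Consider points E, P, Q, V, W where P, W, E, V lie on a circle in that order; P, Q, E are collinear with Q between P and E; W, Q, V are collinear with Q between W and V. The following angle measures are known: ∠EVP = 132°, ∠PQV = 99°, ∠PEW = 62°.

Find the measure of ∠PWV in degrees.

∠PWV = 29°

1. ∠EWP = 48°  [cyclic PWEV, opposite ∠W+∠V]
2. ∠EQW = 99°  [vertical angles at Q]
3. ∠EPW = 70°  [△PWE]
4. ∠PQW = 81°  [linear pair at Q on PE]
5. ∠PWV = 29°  [△PQW]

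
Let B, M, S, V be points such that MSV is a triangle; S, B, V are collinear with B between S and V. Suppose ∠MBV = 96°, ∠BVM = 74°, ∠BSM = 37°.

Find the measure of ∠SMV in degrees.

1. ∠MVS = 74°  [B on ray VS]
2. ∠MSV = 37°  [B on ray SV]
3. ∠SMV = 69°  [△MSV]

∠SMV = 69°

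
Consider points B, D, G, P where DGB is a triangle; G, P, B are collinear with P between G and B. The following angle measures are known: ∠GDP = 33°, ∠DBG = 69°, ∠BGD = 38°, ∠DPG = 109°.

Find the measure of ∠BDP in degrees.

1. ∠DBP = 69°  [P on ray BG]
2. ∠BPD = 71°  [linear pair at P on GB]
3. ∠BDP = 40°  [△DPB]

∠BDP = 40°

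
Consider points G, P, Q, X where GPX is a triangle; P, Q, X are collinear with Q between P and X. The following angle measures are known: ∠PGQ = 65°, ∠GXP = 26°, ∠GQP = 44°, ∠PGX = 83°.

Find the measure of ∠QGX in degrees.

∠QGX = 18°

1. ∠GXQ = 26°  [Q on ray XP]
2. ∠GQX = 136°  [linear pair at Q on PX]
3. ∠QGX = 18°  [△GQX]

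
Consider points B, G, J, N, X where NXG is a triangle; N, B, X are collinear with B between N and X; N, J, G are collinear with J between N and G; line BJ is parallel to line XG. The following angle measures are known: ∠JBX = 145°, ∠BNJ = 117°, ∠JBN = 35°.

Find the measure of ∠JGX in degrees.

∠JGX = 28°

1. ∠BJN = 28°  [△NBJ]
2. ∠BJG = 152°  [linear pair at J on NG]
3. ∠JGX = 28°  [BJ∥XG, co-interior at G–J]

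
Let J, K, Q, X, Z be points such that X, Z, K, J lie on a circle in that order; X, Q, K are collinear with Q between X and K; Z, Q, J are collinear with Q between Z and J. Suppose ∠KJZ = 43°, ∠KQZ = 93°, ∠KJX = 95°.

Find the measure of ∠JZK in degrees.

1. ∠KXZ = 43°  [same arc ZK]
2. ∠KZX = 85°  [cyclic XZKJ, opposite ∠Z+∠J]
3. ∠XKZ = 52°  [△XZK]
4. ∠JZK = 35°  [△ZQK]

∠JZK = 35°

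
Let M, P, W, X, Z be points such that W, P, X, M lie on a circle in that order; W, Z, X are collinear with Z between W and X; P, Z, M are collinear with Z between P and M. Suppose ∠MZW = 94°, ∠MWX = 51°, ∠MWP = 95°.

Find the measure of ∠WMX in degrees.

∠WMX = 79°

1. ∠PMW = 35°  [△WZM]
2. ∠MPW = 50°  [△WPM]
3. ∠MXW = 50°  [same arc WM]
4. ∠WMX = 79°  [△WXM]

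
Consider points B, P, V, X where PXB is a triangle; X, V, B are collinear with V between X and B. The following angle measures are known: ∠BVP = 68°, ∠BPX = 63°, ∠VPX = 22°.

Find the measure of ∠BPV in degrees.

∠BPV = 41°

1. ∠PVX = 112°  [linear pair at V on XB]
2. ∠PXV = 46°  [△PXV]
3. ∠BXP = 46°  [V on ray XB]
4. ∠PBX = 71°  [△PXB]
5. ∠PBV = 71°  [V on ray BX]
6. ∠BPV = 41°  [△PVB]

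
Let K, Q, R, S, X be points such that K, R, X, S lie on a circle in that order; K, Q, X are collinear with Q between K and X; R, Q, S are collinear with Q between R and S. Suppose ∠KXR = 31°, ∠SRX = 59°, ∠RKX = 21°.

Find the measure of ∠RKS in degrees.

1. ∠RSX = 21°  [same arc RX]
2. ∠RXS = 100°  [△RXS]
3. ∠RKS = 80°  [cyclic KRXS, opposite ∠K+∠X]

∠RKS = 80°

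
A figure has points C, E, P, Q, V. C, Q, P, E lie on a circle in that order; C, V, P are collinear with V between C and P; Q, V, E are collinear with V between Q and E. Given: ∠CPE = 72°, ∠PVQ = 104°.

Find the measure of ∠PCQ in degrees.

1. ∠CQE = 72°  [same arc CE]
2. ∠CVQ = 76°  [linear pair at V on CP]
3. ∠PCQ = 32°  [△CVQ]

∠PCQ = 32°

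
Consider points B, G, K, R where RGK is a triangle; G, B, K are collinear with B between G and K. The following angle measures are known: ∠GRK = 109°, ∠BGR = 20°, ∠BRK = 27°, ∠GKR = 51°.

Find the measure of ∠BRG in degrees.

∠BRG = 82°

1. ∠BKR = 51°  [B on ray KG]
2. ∠KBR = 102°  [△RBK]
3. ∠GBR = 78°  [linear pair at B on GK]
4. ∠BRG = 82°  [△RGB]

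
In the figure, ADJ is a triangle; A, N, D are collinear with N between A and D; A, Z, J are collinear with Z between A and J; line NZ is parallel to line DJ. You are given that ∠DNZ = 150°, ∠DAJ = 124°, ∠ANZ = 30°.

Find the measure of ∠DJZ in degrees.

∠DJZ = 26°

1. ∠NAZ = 124°  [N on AD, Z on AJ]
2. ∠AZN = 26°  [△ANZ]
3. ∠JZN = 154°  [linear pair at Z on AJ]
4. ∠DJZ = 26°  [NZ∥DJ, co-interior at J–Z]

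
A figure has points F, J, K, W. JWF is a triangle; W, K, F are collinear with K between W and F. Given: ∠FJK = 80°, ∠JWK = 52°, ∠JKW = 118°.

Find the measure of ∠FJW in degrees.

∠FJW = 90°

1. ∠FWJ = 52°  [K on ray WF]
2. ∠FKJ = 62°  [linear pair at K on WF]
3. ∠JFK = 38°  [△JKF]
4. ∠JFW = 38°  [K on ray FW]
5. ∠FJW = 90°  [△JWF]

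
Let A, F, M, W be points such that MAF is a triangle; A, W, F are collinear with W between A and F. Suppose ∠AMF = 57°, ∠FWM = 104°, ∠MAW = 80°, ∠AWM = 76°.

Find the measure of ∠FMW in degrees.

1. ∠FAM = 80°  [W on ray AF]
2. ∠AFM = 43°  [△MAF]
3. ∠MFW = 43°  [W on ray FA]
4. ∠FMW = 33°  [△MWF]

∠FMW = 33°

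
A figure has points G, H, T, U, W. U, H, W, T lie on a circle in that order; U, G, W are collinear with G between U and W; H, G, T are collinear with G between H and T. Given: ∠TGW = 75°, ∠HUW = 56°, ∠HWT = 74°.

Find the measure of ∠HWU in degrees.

∠HWU = 25°

1. ∠HGU = 75°  [vertical angles at G]
2. ∠HTW = 56°  [same arc HW]
3. ∠THW = 50°  [△HWT]
4. ∠HGW = 105°  [linear pair at G on UW]
5. ∠HWU = 25°  [△HGW]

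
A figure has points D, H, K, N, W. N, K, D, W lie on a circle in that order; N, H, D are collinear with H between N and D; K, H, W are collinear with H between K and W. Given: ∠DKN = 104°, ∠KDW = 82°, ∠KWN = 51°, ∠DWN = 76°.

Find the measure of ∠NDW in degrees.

∠NDW = 31°

1. ∠KNW = 98°  [cyclic NKDW, opposite ∠N+∠D]
2. ∠NKW = 31°  [△NKW]
3. ∠NDW = 31°  [same arc NW]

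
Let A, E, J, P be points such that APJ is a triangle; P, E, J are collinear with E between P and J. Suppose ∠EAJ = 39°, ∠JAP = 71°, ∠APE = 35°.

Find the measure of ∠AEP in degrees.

1. ∠APJ = 35°  [E on ray PJ]
2. ∠AJP = 74°  [△APJ]
3. ∠AJE = 74°  [E on ray JP]
4. ∠AEJ = 67°  [△AEJ]
5. ∠AEP = 113°  [linear pair at E on PJ]

∠AEP = 113°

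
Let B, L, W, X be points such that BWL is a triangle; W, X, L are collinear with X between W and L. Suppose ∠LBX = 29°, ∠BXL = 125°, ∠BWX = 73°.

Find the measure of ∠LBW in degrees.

1. ∠BLX = 26°  [△BXL]
2. ∠BWL = 73°  [X on ray WL]
3. ∠BLW = 26°  [X on ray LW]
4. ∠LBW = 81°  [△BWL]

∠LBW = 81°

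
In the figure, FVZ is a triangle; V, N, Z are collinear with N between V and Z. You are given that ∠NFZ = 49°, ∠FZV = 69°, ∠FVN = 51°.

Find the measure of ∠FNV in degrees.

∠FNV = 118°

1. ∠FZN = 69°  [N on ray ZV]
2. ∠FNZ = 62°  [△FNZ]
3. ∠FNV = 118°  [linear pair at N on VZ]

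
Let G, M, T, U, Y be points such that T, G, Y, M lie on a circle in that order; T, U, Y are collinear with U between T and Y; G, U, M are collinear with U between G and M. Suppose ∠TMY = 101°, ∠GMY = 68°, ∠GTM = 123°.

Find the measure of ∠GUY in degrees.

∠GUY = 92°

1. ∠TGY = 79°  [cyclic TGYM, opposite ∠G+∠M]
2. ∠GTY = 68°  [same arc GY]
3. ∠GYM = 57°  [cyclic TGYM, opposite ∠T+∠Y]
4. ∠GYT = 33°  [△TGY]
5. ∠MGY = 55°  [△GYM]
6. ∠GUY = 92°  [△GUY]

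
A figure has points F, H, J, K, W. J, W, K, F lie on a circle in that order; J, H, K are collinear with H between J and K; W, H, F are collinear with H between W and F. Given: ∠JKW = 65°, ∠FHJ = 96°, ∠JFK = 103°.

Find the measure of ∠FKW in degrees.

∠FKW = 123°

1. ∠JFW = 65°  [same arc JW]
2. ∠KHW = 96°  [vertical angles at H]
3. ∠FHK = 84°  [linear pair at H on JK]
4. ∠FJK = 19°  [△JHF]
5. ∠FKJ = 58°  [△JKF]
6. ∠FWK = 19°  [△WHK]
7. ∠KFW = 38°  [△KHF]
8. ∠FKW = 123°  [△WKF]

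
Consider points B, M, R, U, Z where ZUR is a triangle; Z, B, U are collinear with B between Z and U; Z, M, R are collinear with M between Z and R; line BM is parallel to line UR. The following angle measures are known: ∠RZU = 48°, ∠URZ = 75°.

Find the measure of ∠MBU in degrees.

∠MBU = 123°

1. ∠RUZ = 57°  [△ZUR]
2. ∠MBZ = 57°  [BM∥UR, corresponding at B]
3. ∠MBU = 123°  [linear pair at B on ZU]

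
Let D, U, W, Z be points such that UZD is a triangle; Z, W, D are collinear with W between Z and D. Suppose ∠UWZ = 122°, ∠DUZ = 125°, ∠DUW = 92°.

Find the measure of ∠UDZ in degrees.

1. ∠DWU = 58°  [linear pair at W on ZD]
2. ∠UDW = 30°  [△UWD]
3. ∠UDZ = 30°  [W on ray DZ]

∠UDZ = 30°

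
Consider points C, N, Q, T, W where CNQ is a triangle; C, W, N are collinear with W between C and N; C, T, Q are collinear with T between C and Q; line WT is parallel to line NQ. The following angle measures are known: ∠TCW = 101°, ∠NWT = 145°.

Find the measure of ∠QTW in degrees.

∠QTW = 136°

1. ∠CWT = 35°  [linear pair at W on CN]
2. ∠CTW = 44°  [△CWT]
3. ∠QTW = 136°  [linear pair at T on CQ]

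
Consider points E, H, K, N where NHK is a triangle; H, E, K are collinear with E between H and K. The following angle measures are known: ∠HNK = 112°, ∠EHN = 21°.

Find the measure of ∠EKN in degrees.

∠EKN = 47°

1. ∠KHN = 21°  [E on ray HK]
2. ∠HKN = 47°  [△NHK]
3. ∠EKN = 47°  [E on ray KH]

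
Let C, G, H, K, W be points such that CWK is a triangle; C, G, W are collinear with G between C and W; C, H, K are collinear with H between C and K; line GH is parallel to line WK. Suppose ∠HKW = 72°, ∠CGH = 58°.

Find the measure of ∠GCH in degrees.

1. ∠CKW = 72°  [H on ray KC]
2. ∠CWK = 58°  [GH∥WK, corresponding at G]
3. ∠KCW = 50°  [△CWK]
4. ∠GCH = 50°  [G on CW, H on CK]

∠GCH = 50°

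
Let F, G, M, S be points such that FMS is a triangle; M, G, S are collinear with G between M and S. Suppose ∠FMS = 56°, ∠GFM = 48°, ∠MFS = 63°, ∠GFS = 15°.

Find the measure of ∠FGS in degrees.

1. ∠FMG = 56°  [G on ray MS]
2. ∠FGM = 76°  [△FMG]
3. ∠FGS = 104°  [linear pair at G on MS]

∠FGS = 104°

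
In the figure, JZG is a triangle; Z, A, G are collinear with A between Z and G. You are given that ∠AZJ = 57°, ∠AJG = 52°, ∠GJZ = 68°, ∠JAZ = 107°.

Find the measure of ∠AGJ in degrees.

1. ∠GZJ = 57°  [A on ray ZG]
2. ∠JGZ = 55°  [△JZG]
3. ∠AGJ = 55°  [A on ray GZ]

∠AGJ = 55°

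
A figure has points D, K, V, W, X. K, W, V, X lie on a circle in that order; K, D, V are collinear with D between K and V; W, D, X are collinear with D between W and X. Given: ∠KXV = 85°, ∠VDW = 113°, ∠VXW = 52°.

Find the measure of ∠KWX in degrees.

1. ∠KDW = 67°  [linear pair at D on KV]
2. ∠VKW = 52°  [same arc WV]
3. ∠KWX = 61°  [△KDW]

∠KWX = 61°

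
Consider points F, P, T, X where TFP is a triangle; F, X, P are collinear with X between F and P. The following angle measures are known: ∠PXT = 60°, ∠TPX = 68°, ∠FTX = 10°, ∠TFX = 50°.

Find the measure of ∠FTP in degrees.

∠FTP = 62°

1. ∠FPT = 68°  [X on ray PF]
2. ∠PFT = 50°  [X on ray FP]
3. ∠FTP = 62°  [△TFP]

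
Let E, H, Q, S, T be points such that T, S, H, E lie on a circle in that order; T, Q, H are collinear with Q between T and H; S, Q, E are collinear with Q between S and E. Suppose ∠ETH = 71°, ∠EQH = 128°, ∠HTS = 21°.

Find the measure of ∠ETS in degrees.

∠ETS = 92°

1. ∠SQT = 128°  [vertical angles at Q]
2. ∠EQT = 52°  [linear pair at Q on TH]
3. ∠EST = 31°  [△TQS]
4. ∠SET = 57°  [△TQE]
5. ∠ETS = 92°  [△TSE]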